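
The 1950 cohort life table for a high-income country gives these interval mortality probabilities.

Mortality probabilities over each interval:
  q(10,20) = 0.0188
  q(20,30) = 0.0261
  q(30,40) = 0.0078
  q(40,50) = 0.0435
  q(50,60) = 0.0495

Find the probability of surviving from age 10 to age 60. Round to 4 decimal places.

0.8620

P(survive 10→60) = (1 − 0.0188) × (1 − 0.0261) × (1 − 0.0078) × (1 − 0.0435) × (1 − 0.0495).
= 0.9812 × 0.9739 × 0.9922 × 0.9565 × 0.9505 = 0.862002.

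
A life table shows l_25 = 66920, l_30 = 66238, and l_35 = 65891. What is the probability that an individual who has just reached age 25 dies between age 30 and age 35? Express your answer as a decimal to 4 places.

We want 5|5q25 = (l_30 − l_35)/l_25.
This is the probability of reaching 30 but not 35, conditional on being alive at 25: (l_30 − l_35) / l_25.
= (66238 − 65891) / 66920 = 347 / 66920 = 0.005185.

0.0052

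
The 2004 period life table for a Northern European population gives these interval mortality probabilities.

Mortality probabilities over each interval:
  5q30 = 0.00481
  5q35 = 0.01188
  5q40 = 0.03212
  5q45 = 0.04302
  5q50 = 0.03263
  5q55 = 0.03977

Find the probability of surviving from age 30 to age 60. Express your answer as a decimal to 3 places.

Survival from 30 to 60 is the product of surviving each interval: (1 − 0.00481) × (1 − 0.01188) × (1 − 0.03212) × (1 − 0.04302) × (1 − 0.03263) × (1 − 0.03977).
= 0.99519 × 0.98812 × 0.96788 × 0.95698 × 0.96737 × 0.96023 = 0.846073.

0.846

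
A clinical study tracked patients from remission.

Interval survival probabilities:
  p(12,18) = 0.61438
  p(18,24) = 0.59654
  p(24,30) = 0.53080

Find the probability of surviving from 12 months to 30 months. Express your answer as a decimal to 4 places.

The overall survival probability is 0.61438 × 0.59654 × 0.53080.
= 0.194539.

0.1945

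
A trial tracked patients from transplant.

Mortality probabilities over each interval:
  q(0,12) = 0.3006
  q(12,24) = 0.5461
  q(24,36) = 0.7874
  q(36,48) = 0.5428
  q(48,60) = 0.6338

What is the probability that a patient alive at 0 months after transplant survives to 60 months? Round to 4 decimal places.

The overall survival probability is (1 − 0.3006) × (1 − 0.5461) × (1 − 0.7874) × (1 − 0.5428) × (1 − 0.6338).
= 0.6994 × 0.4539 × 0.2126 × 0.4572 × 0.3662 = 0.011300.

0.0113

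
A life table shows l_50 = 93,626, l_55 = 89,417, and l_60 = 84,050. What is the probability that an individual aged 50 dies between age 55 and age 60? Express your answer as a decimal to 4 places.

0.0573

This is the probability of reaching 55 but not 60, conditional on being alive at 50: (l_55 − l_60) / l_50.
= (89,417 − 84,050) / 93,626 = 5,367 / 93,626 = 0.057324.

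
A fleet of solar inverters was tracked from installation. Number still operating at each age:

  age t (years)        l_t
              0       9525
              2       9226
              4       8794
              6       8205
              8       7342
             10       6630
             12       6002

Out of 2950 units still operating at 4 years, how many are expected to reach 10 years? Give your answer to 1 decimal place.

The relevant probability is 6630/8794 = 0.753923.
Expected number = 2950 × 0.753923 = 2224.1.

2224.1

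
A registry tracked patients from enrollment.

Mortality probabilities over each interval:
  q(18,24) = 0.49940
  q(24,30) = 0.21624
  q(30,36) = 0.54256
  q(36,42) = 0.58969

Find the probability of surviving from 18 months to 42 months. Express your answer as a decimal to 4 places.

0.0736

Survival from 18 to 42 is the product of surviving each interval: (1 − 0.49940) × (1 − 0.21624) × (1 − 0.54256) × (1 − 0.58969).
= 0.50060 × 0.78376 × 0.45744 × 0.41031 = 0.073641.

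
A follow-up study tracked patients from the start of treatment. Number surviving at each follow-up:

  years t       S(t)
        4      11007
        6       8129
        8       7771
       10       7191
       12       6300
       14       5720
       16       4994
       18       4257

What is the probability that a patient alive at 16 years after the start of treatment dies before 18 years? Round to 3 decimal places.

0.148

P(die before 18 | alive at 16) = 1 − S(18)/S(16) = 1 − 4257/4994 = (737)/4994 = 0.147577.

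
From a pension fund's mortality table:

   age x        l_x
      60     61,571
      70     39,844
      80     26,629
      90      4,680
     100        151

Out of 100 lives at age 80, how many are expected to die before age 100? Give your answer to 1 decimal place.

99.4

The relevant probability is 1 − 151/26,629 = 0.994329.
Expected number = 100 × 0.994329 = 99.4.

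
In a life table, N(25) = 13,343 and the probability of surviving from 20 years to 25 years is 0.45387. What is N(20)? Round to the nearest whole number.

N(20) = N(25) / p = 13,343 / 0.45387 = 29398.

29398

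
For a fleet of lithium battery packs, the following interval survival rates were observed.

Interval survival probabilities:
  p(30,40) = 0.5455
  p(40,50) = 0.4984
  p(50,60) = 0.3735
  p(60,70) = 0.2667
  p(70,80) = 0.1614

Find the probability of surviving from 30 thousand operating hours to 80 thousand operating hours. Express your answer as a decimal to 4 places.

The overall survival probability is 0.5455 × 0.4984 × 0.3735 × 0.2667 × 0.1614.
= 0.004371.

0.0044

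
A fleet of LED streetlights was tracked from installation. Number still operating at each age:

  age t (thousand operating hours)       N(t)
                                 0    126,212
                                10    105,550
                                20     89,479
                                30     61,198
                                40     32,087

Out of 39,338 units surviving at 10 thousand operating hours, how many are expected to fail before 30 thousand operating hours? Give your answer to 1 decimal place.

The relevant probability is 1 − 61,198/105,550 = 0.420199.
Expected number = 39,338 × 0.420199 = 16529.8.

16529.8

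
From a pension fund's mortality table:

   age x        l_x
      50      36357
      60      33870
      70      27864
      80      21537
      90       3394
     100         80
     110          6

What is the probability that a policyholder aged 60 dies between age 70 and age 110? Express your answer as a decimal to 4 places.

0.8225

We want 10|40q60 = (l_70 − l_110)/l_60.
This is the probability of reaching 70 but not 110, conditional on being alive at 60: (l_70 − l_110) / l_60.
= (27864 − 6) / 33870 = 27858 / 33870 = 0.822498.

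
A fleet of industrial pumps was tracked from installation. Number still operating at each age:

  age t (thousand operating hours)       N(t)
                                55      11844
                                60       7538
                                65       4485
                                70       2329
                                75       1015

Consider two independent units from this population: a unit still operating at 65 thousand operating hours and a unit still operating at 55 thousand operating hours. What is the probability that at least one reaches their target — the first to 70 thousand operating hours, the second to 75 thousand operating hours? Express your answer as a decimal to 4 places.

p₁ = N(70)/N(65) = 2329/4485 = 0.519287; p₂ = N(75)/N(55) = 1015/11844 = 0.085697.
P(at least one) = 1 − (1−p₁)(1−p₂) = 1 − 0.480713 × 0.914303 = 0.560483.

0.5605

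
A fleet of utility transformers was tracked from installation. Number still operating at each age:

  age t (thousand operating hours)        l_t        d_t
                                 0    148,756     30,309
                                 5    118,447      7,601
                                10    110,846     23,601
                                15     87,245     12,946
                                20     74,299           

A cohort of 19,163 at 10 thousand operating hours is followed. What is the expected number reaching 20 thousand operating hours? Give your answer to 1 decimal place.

The relevant probability is 74,299/110,846 = 0.670290.
Expected number = 19,163 × 0.670290 = 12844.8.

12844.8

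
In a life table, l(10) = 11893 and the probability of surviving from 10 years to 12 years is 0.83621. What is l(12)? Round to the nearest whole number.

9945

l(12) = l(10) × p = 11893 × 0.83621 = 9945.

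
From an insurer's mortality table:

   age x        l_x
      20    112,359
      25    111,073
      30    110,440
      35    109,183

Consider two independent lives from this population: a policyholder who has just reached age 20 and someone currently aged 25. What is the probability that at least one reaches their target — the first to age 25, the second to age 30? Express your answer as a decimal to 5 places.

0.99993

p₁ = l_25/l_20 = 111,073/112,359 = 0.988555; p₂ = l_30/l_25 = 110,440/111,073 = 0.994301.
P(at least one) = 1 − (1−p₁)(1−p₂) = 1 − 0.011445 × 0.005699 = 0.999935.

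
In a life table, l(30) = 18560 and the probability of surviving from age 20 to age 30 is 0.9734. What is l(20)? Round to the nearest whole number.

19067

l(20) = l(30) / p = 18560 / 0.9734 = 19067.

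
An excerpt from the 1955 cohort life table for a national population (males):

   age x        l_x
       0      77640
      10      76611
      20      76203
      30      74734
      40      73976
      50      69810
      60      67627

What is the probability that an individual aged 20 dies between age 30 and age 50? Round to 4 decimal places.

We want 10|20q20 = (l_30 − l_50)/l_20.
This is the probability of reaching 30 but not 50, conditional on being alive at 20: (l_30 − l_50) / l_20.
= (74734 − 69810) / 76203 = 4924 / 76203 = 0.064617.

0.0646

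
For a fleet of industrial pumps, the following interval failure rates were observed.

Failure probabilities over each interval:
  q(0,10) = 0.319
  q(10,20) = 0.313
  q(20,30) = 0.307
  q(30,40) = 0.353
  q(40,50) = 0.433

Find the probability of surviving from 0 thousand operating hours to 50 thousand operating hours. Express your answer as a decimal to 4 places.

0.1189

The overall survival probability is (1 − 0.319) × (1 − 0.313) × (1 − 0.307) × (1 − 0.353) × (1 − 0.433).
= 0.681 × 0.687 × 0.693 × 0.647 × 0.567 = 0.118939.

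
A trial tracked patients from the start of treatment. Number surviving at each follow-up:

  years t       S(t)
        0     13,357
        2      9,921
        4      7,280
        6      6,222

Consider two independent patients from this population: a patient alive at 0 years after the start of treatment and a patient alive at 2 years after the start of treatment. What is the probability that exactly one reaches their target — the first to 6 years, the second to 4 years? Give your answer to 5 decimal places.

0.51598

p₁ = S(6)/S(0) = 6,222/13,357 = 0.465823; p₂ = S(4)/S(2) = 7,280/9,921 = 0.733797.
P(exactly one) = p₁(1−p₂) + (1−p₁)p₂ = 0.124003 + 0.391977 = 0.515981.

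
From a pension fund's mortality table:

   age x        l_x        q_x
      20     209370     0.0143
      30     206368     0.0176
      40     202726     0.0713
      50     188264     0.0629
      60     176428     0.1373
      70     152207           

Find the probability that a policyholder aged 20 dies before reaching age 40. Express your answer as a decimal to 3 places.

P(die before 40 | alive at 20) = 1 − l_40/l_20 = 1 − 202726/209370 = (6644)/209370 = 0.031733.

0.032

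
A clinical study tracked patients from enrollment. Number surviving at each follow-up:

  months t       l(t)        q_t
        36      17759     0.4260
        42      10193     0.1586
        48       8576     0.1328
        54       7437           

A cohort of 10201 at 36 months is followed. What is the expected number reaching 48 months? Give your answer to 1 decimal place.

The relevant probability is 8576/17759 = 0.482910.
Expected number = 10201 × 0.482910 = 4926.2.

4926.2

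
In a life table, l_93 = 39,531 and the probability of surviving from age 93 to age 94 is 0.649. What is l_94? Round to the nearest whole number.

25656

l_94 = l_93 × p = 39,531 × 0.649 = 25656.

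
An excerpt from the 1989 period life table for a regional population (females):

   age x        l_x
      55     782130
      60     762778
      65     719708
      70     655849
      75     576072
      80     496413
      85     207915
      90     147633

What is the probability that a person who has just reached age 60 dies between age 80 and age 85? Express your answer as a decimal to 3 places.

0.378

We want 20|5q60 = (l_80 − l_85)/l_60.
This is the probability of reaching 80 but not 85, conditional on being alive at 60: (l_80 − l_85) / l_60.
= (496413 − 207915) / 762778 = 288498 / 762778 = 0.378220.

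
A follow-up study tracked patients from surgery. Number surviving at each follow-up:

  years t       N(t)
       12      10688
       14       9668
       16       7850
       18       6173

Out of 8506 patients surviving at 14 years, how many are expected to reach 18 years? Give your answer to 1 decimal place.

The relevant probability is 6173/9668 = 0.638498.
Expected number = 8506 × 0.638498 = 5431.1.

5431.1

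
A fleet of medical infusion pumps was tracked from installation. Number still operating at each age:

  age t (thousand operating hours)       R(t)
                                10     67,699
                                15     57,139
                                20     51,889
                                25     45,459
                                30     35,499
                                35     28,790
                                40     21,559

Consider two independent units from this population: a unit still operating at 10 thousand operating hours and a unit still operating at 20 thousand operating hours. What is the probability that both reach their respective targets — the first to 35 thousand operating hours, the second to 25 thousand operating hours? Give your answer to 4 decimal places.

p₁ = R(35)/R(10) = 28,790/67,699 = 0.425265; p₂ = R(25)/R(20) = 45,459/51,889 = 0.876082.
P(both) = p₁ × p₂ = 0.425265 × 0.876082 = 0.372567.

0.3726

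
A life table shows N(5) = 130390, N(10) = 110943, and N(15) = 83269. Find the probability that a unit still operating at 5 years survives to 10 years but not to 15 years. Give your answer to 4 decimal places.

This is the probability of reaching 10 but not 15, conditional on being operational at 5: (N(10) − N(15)) / N(5).
= (110943 − 83269) / 130390 = 27674 / 130390 = 0.212240.

0.2122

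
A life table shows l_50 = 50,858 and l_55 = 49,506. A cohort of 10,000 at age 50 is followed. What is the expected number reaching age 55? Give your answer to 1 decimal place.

The relevant probability is 49,506/50,858 = 0.973416.
Expected number = 10,000 × 0.973416 = 9734.2.

9734.2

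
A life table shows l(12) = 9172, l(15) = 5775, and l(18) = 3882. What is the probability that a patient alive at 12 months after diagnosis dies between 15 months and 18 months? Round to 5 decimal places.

This is the probability of reaching 15 but not 18, conditional on being alive at 12: (l(15) − l(18)) / l(12).
= (5775 − 3882) / 9172 = 1893 / 9172 = 0.206389.

0.20639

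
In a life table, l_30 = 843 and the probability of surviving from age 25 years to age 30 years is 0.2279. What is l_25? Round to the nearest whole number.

l_25 = l_30 / p = 843 / 0.2279 = 3699.

3699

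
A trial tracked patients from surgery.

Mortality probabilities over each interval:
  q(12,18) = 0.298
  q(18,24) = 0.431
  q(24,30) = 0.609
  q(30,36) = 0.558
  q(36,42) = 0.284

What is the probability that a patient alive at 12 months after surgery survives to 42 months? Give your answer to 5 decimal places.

The overall survival probability is (1 − 0.298) × (1 − 0.431) × (1 − 0.609) × (1 − 0.558) × (1 − 0.284).
= 0.702 × 0.569 × 0.391 × 0.442 × 0.716 = 0.049427.

0.04943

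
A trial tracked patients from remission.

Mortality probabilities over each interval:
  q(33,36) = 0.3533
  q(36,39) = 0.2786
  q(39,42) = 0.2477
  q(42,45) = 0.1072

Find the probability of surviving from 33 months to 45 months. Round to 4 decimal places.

The overall survival probability is (1 − 0.3533) × (1 − 0.2786) × (1 − 0.2477) × (1 − 0.1072).
= 0.6467 × 0.7214 × 0.7523 × 0.8928 = 0.313346.

0.3133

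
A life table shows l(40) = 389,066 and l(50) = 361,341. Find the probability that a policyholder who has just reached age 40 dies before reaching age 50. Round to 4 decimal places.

0.0713

P(die before 50 | alive at 40) = 1 − l(50)/l(40) = 1 − 361,341/389,066 = (27,725)/389,066 = 0.071260.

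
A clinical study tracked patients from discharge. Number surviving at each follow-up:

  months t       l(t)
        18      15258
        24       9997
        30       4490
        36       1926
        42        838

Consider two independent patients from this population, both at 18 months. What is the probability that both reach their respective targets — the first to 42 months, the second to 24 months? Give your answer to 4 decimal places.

p₁ = l(42)/l(18) = 838/15258 = 0.054922; p₂ = l(24)/l(18) = 9997/15258 = 0.655197.
P(both) = p₁ × p₂ = 0.054922 × 0.655197 = 0.035985.

0.0360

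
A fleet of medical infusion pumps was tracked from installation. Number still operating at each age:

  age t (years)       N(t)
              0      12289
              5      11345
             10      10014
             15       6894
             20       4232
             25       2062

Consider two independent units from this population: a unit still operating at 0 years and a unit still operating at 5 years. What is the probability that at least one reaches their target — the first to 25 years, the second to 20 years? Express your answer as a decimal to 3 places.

p₁ = N(25)/N(0) = 2062/12289 = 0.167792; p₂ = N(20)/N(5) = 4232/11345 = 0.373028.
P(at least one) = 1 − (1−p₁)(1−p₂) = 1 − 0.832208 × 0.626972 = 0.478229.

0.478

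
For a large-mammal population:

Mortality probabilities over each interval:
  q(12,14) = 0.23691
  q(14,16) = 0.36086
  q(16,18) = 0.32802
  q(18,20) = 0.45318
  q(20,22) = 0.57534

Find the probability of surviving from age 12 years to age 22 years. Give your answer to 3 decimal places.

0.076

The overall survival probability is (1 − 0.23691) × (1 − 0.36086) × (1 − 0.32802) × (1 − 0.45318) × (1 − 0.57534).
= 0.76309 × 0.63914 × 0.67198 × 0.54682 × 0.42466 = 0.076105.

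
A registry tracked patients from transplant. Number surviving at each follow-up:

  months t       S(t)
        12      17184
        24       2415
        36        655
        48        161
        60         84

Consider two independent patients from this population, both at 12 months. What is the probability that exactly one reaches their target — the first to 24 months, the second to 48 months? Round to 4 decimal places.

0.1473

p₁ = S(24)/S(12) = 2415/17184 = 0.140538; p₂ = S(48)/S(12) = 161/17184 = 0.009369.
P(exactly one) = p₁(1−p₂) + (1−p₁)p₂ = 0.139221 + 0.008052 = 0.147274.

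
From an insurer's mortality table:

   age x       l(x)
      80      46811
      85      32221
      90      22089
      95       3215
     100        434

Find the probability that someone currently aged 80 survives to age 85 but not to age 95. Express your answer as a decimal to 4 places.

0.6196

This is the probability of reaching 85 but not 95, conditional on being alive at 80: (l(85) − l(95)) / l(80).
= (32221 − 3215) / 46811 = 29006 / 46811 = 0.619641.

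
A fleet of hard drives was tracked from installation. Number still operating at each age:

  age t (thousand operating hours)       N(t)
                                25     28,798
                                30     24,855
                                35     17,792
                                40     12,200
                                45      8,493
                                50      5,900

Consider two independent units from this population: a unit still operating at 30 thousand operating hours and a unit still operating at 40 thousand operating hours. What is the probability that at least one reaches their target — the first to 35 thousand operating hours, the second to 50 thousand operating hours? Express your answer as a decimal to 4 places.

p₁ = N(35)/N(30) = 17,792/24,855 = 0.715832; p₂ = N(50)/N(40) = 5,900/12,200 = 0.483607.
P(at least one) = 1 − (1−p₁)(1−p₂) = 1 − 0.284168 × 0.516393 = 0.853258.

0.8533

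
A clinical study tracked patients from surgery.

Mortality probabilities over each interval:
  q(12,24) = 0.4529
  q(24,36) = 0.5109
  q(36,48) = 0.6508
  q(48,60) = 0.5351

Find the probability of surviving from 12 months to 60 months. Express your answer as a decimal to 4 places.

0.0434

The overall survival probability is (1 − 0.4529) × (1 − 0.5109) × (1 − 0.6508) × (1 − 0.5351).
= 0.5471 × 0.4891 × 0.3492 × 0.4649 = 0.043441.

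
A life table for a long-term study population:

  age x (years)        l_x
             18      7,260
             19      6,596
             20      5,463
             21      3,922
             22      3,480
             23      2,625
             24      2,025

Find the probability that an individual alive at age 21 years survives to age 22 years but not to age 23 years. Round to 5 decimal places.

0.21800

This is the probability of reaching 22 but not 23, conditional on being alive at 21: (l_22 − l_23) / l_21.
= (3,480 − 2,625) / 3,922 = 855 / 3,922 = 0.218001.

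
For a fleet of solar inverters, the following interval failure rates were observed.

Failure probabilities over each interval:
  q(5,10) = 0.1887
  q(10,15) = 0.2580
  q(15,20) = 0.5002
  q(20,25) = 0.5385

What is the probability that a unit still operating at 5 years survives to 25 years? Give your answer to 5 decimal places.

Survival from 5 to 25 is the product of surviving each interval: (1 − 0.1887) × (1 − 0.2580) × (1 − 0.5002) × (1 − 0.5385).
= 0.8113 × 0.7420 × 0.4998 × 0.4615 = 0.138852.

0.13885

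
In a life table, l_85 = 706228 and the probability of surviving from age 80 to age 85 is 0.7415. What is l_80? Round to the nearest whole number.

l_80 = l_85 / p = 706228 / 0.7415 = 952432.

952432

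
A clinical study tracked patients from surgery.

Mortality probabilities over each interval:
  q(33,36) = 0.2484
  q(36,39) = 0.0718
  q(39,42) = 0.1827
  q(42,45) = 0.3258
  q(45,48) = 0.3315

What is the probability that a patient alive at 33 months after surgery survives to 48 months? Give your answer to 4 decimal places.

0.2570

Survival from 33 to 48 is the product of surviving each interval: (1 − 0.2484) × (1 − 0.0718) × (1 − 0.1827) × (1 − 0.3258) × (1 − 0.3315).
= 0.7516 × 0.9282 × 0.8173 × 0.6742 × 0.6685 = 0.256980.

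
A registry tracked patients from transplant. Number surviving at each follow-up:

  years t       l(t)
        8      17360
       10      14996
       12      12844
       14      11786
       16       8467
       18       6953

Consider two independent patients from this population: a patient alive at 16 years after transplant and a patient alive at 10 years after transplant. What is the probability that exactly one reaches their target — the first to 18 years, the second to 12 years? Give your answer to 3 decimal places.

0.271

p₁ = l(18)/l(16) = 6953/8467 = 0.821188; p₂ = l(12)/l(10) = 12844/14996 = 0.856495.
P(exactly one) = p₁(1−p₂) + (1−p₁)p₂ = 0.117845 + 0.153152 = 0.270996.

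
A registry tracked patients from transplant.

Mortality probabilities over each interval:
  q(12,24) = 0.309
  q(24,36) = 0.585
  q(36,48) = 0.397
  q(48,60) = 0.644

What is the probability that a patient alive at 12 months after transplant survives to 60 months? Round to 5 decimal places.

0.06156

Survival from 12 to 60 is the product of surviving each interval: (1 − 0.309) × (1 − 0.585) × (1 − 0.397) × (1 − 0.644).
= 0.691 × 0.415 × 0.603 × 0.356 = 0.061559.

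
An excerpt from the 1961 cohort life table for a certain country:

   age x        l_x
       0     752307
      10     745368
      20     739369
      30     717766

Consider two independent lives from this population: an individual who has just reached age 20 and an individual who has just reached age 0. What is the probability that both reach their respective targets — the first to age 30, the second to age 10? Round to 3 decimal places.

0.962

p₁ = l_30/l_20 = 717766/739369 = 0.970782; p₂ = l_10/l_0 = 745368/752307 = 0.990776.
P(both) = p₁ × p₂ = 0.970782 × 0.990776 = 0.961828.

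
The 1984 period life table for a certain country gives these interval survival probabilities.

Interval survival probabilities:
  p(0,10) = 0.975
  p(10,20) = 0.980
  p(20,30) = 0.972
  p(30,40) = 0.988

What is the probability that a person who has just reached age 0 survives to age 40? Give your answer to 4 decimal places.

The overall survival probability is 0.975 × 0.980 × 0.972 × 0.988.
= 0.917601.

0.9176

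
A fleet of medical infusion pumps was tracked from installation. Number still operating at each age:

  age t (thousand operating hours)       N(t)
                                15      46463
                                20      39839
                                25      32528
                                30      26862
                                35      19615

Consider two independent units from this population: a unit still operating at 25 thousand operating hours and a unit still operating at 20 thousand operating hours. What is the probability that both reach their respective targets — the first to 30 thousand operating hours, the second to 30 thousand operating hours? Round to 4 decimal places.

p₁ = N(30)/N(25) = 26862/32528 = 0.825812; p₂ = N(30)/N(20) = 26862/39839 = 0.674264.
P(both) = p₁ × p₂ = 0.825812 × 0.674264 = 0.556815.

0.5568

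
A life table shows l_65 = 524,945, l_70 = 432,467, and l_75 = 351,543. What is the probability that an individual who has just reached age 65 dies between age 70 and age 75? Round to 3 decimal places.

0.154

We want 5|5q65 = (l_70 − l_75)/l_65.
This is the probability of reaching 70 but not 75, conditional on being alive at 65: (l_70 − l_75) / l_65.
= (432,467 − 351,543) / 524,945 = 80,924 / 524,945 = 0.154157.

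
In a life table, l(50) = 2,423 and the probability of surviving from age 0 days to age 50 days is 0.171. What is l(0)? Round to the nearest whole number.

14170

l(0) = l(50) / p = 2,423 / 0.171 = 14170.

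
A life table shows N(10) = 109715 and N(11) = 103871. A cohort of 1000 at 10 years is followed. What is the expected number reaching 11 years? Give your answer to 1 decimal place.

The relevant probability is 103871/109715 = 0.946735.
Expected number = 1000 × 0.946735 = 946.7.

946.7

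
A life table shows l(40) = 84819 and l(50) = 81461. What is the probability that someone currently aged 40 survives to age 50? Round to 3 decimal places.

0.960

The conditional survival probability is l(50)/l(40) = 81461/84819 = 0.960410.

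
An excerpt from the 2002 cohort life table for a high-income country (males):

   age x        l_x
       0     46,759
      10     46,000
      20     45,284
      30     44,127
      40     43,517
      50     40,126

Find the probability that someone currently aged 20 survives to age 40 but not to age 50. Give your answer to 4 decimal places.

We want 20|10q20 = (l_40 − l_50)/l_20.
This is the probability of reaching 40 but not 50, conditional on being alive at 20: (l_40 − l_50) / l_20.
= (43,517 − 40,126) / 45,284 = 3,391 / 45,284 = 0.074883.

0.0749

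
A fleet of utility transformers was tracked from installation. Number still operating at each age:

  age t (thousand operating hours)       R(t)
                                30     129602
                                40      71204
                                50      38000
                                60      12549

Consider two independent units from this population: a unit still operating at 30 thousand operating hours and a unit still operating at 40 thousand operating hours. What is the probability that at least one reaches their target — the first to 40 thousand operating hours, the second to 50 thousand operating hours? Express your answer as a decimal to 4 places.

p₁ = R(40)/R(30) = 71204/129602 = 0.549405; p₂ = R(50)/R(40) = 38000/71204 = 0.533678.
P(at least one) = 1 − (1−p₁)(1−p₂) = 1 − 0.450595 × 0.466322 = 0.789878.

0.7899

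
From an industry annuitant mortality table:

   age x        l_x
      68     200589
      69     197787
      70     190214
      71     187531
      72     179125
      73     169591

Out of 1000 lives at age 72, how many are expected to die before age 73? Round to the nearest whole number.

The relevant probability is 1 − 169591/179125 = 0.053225.
Expected number = 1000 × 0.053225 = 53.

53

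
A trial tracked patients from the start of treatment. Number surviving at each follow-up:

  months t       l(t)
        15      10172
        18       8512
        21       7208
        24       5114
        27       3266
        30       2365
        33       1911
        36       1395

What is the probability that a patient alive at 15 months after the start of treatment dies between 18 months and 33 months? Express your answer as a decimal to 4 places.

This is the probability of reaching 18 but not 33, conditional on being alive at 15: (l(18) − l(33)) / l(15).
= (8512 − 1911) / 10172 = 6601 / 10172 = 0.648938.

0.6489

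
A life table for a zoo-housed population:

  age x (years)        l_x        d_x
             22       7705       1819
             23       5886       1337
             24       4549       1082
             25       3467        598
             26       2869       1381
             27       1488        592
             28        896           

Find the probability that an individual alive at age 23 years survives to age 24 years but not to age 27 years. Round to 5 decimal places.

0.52005

This is the probability of reaching 24 but not 27, conditional on being alive at 23: (l_24 − l_27) / l_23.
= (4549 − 1488) / 5886 = 3061 / 5886 = 0.520048.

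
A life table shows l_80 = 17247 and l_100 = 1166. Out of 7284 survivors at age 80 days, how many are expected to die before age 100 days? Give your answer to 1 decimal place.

6791.6

The relevant probability is 1 − 1166/17247 = 0.932394.
Expected number = 7284 × 0.932394 = 6791.6.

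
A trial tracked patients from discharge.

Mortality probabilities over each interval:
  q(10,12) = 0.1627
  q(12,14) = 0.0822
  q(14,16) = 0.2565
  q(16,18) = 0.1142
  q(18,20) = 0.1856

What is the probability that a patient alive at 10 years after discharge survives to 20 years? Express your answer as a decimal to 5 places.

The overall survival probability is (1 − 0.1627) × (1 − 0.0822) × (1 − 0.2565) × (1 − 0.1142) × (1 − 0.1856).
= 0.8373 × 0.9178 × 0.7435 × 0.8858 × 0.8144 = 0.412177.

0.41218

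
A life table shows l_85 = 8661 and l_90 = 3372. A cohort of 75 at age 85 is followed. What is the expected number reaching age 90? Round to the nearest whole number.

29

The relevant probability is 3372/8661 = 0.389331.
Expected number = 75 × 0.389331 = 29.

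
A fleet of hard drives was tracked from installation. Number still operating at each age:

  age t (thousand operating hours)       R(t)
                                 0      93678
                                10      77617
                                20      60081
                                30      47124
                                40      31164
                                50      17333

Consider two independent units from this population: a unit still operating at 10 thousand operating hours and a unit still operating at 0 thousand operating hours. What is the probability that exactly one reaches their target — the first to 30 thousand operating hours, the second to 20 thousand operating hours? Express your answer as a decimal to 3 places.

0.470

p₁ = R(30)/R(10) = 47124/77617 = 0.607135; p₂ = R(20)/R(0) = 60081/93678 = 0.641357.
P(exactly one) = p₁(1−p₂) + (1−p₁)p₂ = 0.217745 + 0.251967 = 0.469711.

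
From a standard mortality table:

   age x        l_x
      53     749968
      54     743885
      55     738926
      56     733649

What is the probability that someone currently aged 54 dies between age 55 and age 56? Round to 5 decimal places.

0.00709

We want 1|1q54 = (l_55 − l_56)/l_54.
This is the probability of reaching 55 but not 56, conditional on being alive at 54: (l_55 − l_56) / l_54.
= (738926 − 733649) / 743885 = 5277 / 743885 = 0.007094.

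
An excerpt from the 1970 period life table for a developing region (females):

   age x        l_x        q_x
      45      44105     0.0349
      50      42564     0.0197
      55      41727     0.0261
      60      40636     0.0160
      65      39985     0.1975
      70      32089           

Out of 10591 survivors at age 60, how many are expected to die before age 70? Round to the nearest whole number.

2228

The relevant probability is 1 − 32089/40636 = 0.210331.
Expected number = 10591 × 0.210331 = 2228.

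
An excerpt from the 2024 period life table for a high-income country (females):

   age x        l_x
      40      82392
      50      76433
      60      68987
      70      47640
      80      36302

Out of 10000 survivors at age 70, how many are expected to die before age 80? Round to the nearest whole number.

The relevant probability is 1 − 36302/47640 = 0.237993.
Expected number = 10000 × 0.237993 = 2380.

2380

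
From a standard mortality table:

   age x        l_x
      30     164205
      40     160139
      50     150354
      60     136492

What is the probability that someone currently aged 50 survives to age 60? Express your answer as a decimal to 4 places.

0.9078

The conditional survival probability is l_60/l_50 = 136492/150354 = 0.907804.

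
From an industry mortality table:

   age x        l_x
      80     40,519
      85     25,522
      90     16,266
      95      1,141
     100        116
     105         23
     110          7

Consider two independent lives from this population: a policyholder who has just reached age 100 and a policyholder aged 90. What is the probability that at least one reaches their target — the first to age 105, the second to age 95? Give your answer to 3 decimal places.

0.255

p₁ = l_105/l_100 = 23/116 = 0.198276; p₂ = l_95/l_90 = 1,141/16,266 = 0.070146.
P(at least one) = 1 − (1−p₁)(1−p₂) = 1 − 0.801724 × 0.929854 = 0.254514.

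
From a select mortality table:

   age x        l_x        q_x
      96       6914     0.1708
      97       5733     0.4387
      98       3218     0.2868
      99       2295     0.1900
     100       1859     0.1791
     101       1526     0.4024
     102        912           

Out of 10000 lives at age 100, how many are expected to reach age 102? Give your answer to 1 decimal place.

4905.9

The relevant probability is 912/1859 = 0.490586.
Expected number = 10000 × 0.490586 = 4905.9.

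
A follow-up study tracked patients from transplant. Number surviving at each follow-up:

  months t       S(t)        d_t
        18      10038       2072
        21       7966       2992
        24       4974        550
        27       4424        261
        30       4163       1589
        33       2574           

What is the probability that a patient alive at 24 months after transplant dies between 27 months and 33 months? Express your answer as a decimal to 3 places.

0.372

This is the probability of reaching 27 but not 33, conditional on being alive at 24: (S(27) − S(33)) / S(24).
= (4424 − 2574) / 4974 = 1850 / 4974 = 0.371934.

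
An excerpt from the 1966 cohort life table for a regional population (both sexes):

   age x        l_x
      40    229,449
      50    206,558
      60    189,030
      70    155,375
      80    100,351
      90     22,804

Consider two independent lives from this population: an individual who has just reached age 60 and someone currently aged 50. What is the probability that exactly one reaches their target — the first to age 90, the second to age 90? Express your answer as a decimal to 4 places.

0.2044

p₁ = l_90/l_60 = 22,804/189,030 = 0.120637; p₂ = l_90/l_50 = 22,804/206,558 = 0.110400.
P(exactly one) = p₁(1−p₂) + (1−p₁)p₂ = 0.107319 + 0.097082 = 0.204400.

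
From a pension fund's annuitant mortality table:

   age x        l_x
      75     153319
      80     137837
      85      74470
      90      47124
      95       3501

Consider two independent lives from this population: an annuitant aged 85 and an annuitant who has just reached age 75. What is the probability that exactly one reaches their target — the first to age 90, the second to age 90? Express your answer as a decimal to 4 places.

p₁ = l_90/l_85 = 47124/74470 = 0.632792; p₂ = l_90/l_75 = 47124/153319 = 0.307359.
P(exactly one) = p₁(1−p₂) + (1−p₁)p₂ = 0.438298 + 0.112865 = 0.551162.

0.5512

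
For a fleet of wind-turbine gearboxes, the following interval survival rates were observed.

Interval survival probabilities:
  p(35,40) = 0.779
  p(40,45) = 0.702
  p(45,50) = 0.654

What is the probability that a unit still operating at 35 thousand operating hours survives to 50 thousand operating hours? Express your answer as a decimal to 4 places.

0.3576

P(survive 35→50) = 0.779 × 0.702 × 0.654.
= 0.357645.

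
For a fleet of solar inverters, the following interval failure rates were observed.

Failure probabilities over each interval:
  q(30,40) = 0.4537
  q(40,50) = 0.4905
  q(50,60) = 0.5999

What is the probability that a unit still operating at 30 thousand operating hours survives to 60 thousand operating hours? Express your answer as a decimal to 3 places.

Chaining the interval survival probabilities: (1 − 0.4537) × (1 − 0.4905) × (1 − 0.5999).
= 0.5463 × 0.5095 × 0.4001 = 0.111364.

0.111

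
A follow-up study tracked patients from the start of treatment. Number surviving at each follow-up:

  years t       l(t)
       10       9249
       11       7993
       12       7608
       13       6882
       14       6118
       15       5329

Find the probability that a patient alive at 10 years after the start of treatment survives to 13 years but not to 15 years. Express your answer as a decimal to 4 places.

0.1679

This is the probability of reaching 13 but not 15, conditional on being alive at 10: (l(13) − l(15)) / l(10).
= (6882 − 5329) / 9249 = 1553 / 9249 = 0.167910.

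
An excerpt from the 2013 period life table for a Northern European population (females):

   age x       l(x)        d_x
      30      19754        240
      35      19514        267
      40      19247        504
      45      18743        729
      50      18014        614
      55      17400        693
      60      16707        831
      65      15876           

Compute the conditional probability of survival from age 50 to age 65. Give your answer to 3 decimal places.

0.881

The conditional survival probability is l(65)/l(50) = 15876/18014 = 0.881315.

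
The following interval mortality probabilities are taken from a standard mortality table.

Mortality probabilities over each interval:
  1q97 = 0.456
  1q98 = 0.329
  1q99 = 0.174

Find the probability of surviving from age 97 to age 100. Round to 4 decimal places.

Survival from 97 to 100 is the product of surviving each interval: (1 − 0.456) × (1 − 0.329) × (1 − 0.174).
= 0.544 × 0.671 × 0.826 = 0.301510.

0.3015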